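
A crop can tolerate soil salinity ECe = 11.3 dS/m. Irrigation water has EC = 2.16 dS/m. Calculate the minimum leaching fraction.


LR = ECiw / (5*ECe - ECiw)
LR = 2.16 / (5*11.3 - 2.16)
LR = 2.16 / 54.3400

0.0397


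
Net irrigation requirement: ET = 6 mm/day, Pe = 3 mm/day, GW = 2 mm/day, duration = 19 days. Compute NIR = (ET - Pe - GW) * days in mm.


Daily deficit = ET - Pe - GW = 6 - 3 - 2 = 1 mm/day
NIR = 1 * 19 = 19 mm

19.0000 mm


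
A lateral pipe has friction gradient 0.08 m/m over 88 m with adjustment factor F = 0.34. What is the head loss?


hf = J * L * F = 0.08 * 88 * 0.34 = 2.3936 m

2.3936 m


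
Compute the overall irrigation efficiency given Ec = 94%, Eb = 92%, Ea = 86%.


Ec = 0.94, Eb = 0.92, Ea = 0.86
E = 0.94 * 0.92 * 0.86 * 100 = 74.3728%

74.3728 %


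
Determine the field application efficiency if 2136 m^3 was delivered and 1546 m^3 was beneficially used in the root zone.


Ea = V_root / V_field * 100 = 1546 / 2136 * 100 = 72.3783%

72.3783 %


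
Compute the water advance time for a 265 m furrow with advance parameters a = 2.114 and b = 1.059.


t = (L/a)^(1/b)
t = (265/2.114)^(1/1.059)
t = 125.354778^(1/1.059)

95.7739 min


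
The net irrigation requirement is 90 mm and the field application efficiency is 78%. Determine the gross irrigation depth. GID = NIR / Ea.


Ea = 78% = 0.78
GID = NIR / Ea = 90 / 0.78 = 115.3846 mm

115.3846 mm


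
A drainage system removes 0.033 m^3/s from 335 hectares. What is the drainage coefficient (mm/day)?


DC = Q * 86400 / (A * 10000) * 1000
DC = 0.033 * 86400 / (335 * 10000) * 1000
DC = 2851200.0000 / 3350000

0.8511 mm/day


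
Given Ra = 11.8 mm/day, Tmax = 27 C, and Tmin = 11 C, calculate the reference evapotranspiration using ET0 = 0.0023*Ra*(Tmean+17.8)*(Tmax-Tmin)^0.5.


Tmean = (Tmax + Tmin)/2 = (27 + 11)/2 = 19.0
ET0 = 0.0023 * 11.8 * (19.0 + 17.8) * sqrt(27 - 11)
ET0 = 0.0023 * 11.8 * 36.8 * 4.000000

3.9950 mm/day


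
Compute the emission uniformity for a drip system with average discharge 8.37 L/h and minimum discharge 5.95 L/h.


EU = (q_min/q_avg)*100 = (5.95/8.37)*100 = 71.0872%

71.0872 %


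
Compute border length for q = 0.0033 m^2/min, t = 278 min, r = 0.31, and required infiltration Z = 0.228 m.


L = q*t/((1+r)*Z)
L = 0.0033*278/((1+0.31)*0.228)
L = 0.9174/0.29868

3.0715 m


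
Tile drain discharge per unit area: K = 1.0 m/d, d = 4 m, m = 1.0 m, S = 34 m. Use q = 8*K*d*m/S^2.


q = 8*K*d*m/S^2
q = 8*1.0*4*1.0/34^2
q = 32.0000 / 1156

0.0277 m/d


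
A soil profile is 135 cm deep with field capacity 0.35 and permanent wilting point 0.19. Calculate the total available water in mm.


AWC = (FC - PWP) * d * 10
AWC = (0.35 - 0.19) * 135 * 10
AWC = 0.1600 * 135 * 10

216.0000 mm


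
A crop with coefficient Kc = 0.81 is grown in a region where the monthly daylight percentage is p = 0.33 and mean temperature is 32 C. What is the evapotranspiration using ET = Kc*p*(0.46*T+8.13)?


ET = Kc * p * (0.46*T + 8.13)
ET = 0.81 * 0.33 * (0.46*32 + 8.13)
ET = 0.81 * 0.33 * 22.8500

6.1078 mm/day


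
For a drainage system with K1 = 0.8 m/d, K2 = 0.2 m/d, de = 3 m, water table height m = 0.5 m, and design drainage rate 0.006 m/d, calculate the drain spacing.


S^2 = 8*K2*de*m/q + 4*K1*m^2/q
S^2 = 8*0.2*3*0.5/0.006 + 4*0.8*0.5^2/0.006
S = sqrt(533.3333)

23.0940 m


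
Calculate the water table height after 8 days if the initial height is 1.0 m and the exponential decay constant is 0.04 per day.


m = m0 * exp(-k*t)
m = 1.0 * exp(-0.04 * 8)
m = 1.0 * exp(-0.3200)

0.7261 m


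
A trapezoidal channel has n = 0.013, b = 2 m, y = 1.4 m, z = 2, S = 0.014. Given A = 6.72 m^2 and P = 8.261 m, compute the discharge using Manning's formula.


R = A/P = 6.72/8.261 = 0.813461
Q = (1/0.013) * 6.72 * 0.813461^(2/3) * 0.014^0.5

53.2984 m^3/s


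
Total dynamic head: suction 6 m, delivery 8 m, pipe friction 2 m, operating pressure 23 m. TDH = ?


TDH = Hs + Hd + hf + Hp = 6 + 8 + 2 + 23 = 39

39 m


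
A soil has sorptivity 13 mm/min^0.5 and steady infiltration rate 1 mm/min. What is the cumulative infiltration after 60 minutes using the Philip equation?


F = S*sqrt(t) + A*t
F = 13*sqrt(60) + 1*60
F = 13*7.745967 + 60

160.6976 mm


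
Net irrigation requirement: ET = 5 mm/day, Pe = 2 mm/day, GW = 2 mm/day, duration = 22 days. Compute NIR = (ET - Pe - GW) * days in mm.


Daily deficit = ET - Pe - GW = 5 - 2 - 2 = 1 mm/day
NIR = 1 * 22 = 22 mm

22.0000 mm


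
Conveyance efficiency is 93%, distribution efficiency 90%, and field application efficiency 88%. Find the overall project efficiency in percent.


Ec = 0.93, Eb = 0.9, Ea = 0.88
E = 0.93 * 0.9 * 0.88 * 100 = 73.6560%

73.6560 %


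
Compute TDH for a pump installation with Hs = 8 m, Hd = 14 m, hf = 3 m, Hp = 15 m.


TDH = Hs + Hd + hf + Hp = 8 + 14 + 3 + 15 = 40

40 m


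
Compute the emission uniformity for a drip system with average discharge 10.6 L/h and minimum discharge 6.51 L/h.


EU = (q_min/q_avg)*100 = (6.51/10.6)*100 = 61.4151%

61.4151 %


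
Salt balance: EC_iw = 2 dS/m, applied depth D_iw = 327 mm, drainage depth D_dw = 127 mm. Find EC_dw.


EC_dw = EC_iw * D_iw / D_dw
EC_dw = 2 * 327 / 127
EC_dw = 654 / 127

5.1496 dS/m


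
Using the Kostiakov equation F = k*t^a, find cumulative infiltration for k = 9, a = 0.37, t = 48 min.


F = k * t^a = 9 * 48^0.37
F = 9 * 4.188507

37.6966 mm


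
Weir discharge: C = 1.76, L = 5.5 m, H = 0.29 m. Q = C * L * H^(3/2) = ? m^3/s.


Q = C * L * H^(3/2) = 1.76 * 5.5 * 0.29^1.5 = 1.76 * 5.5 * 0.156170

1.5117 m^3/s


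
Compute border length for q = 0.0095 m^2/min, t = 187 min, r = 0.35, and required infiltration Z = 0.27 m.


L = q*t/((1+r)*Z)
L = 0.0095*187/((1+0.35)*0.27)
L = 1.7765/0.3645

4.8738 m


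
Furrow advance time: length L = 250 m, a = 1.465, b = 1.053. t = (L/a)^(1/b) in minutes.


t = (L/a)^(1/b)
t = (250/1.465)^(1/1.053)
t = 170.648464^(1/1.053)

131.7514 min


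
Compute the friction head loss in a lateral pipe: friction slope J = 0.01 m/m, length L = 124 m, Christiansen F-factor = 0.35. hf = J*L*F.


hf = J * L * F = 0.01 * 124 * 0.35 = 0.4340 m

0.4340 m


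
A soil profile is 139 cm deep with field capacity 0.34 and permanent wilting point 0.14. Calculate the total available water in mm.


AWC = (FC - PWP) * d * 10
AWC = (0.34 - 0.14) * 139 * 10
AWC = 0.2000 * 139 * 10

278.0000 mm


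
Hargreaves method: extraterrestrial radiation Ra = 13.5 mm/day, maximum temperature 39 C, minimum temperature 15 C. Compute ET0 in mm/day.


Tmean = (Tmax + Tmin)/2 = (39 + 15)/2 = 27.0
ET0 = 0.0023 * 13.5 * (27.0 + 17.8) * sqrt(39 - 15)
ET0 = 0.0023 * 13.5 * 44.8 * 4.898979

6.8147 mm/day


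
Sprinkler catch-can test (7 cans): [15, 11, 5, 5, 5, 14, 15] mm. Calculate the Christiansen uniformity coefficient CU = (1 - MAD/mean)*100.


mean = 10.000000 mm
MAD = 4.285714 mm
CU = (1 - 4.285714/10.000000)*100

57.1429 %


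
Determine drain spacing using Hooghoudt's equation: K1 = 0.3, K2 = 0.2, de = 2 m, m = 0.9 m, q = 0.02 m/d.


S^2 = 8*K2*de*m/q + 4*K1*m^2/q
S^2 = 8*0.2*2*0.9/0.02 + 4*0.3*0.9^2/0.02
S = sqrt(192.6000)

13.8780 m


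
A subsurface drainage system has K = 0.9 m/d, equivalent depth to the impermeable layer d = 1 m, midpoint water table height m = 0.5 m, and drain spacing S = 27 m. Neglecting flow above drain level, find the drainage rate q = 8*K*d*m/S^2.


q = 8*K*d*m/S^2
q = 8*0.9*1*0.5/27^2
q = 3.6000 / 729

0.0049 m/d


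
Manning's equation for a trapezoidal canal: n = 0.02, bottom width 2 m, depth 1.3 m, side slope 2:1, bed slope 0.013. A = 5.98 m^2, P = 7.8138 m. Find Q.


R = A/P = 5.98/7.8138 = 0.765313
Q = (1/0.02) * 5.98 * 0.765313^(2/3) * 0.013^0.5

28.5235 m^3/s


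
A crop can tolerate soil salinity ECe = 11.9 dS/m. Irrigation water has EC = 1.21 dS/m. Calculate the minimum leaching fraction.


LR = ECiw / (5*ECe - ECiw)
LR = 1.21 / (5*11.9 - 1.21)
LR = 1.21 / 58.2900

0.0208


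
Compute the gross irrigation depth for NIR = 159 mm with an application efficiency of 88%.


Ea = 88% = 0.88
GID = NIR / Ea = 159 / 0.88 = 180.6818 mm

180.6818 mm


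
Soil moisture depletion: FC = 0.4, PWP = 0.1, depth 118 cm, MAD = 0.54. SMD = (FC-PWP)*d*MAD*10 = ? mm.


SMD = (FC - PWP) * d * MAD * 10
SMD = (0.4 - 0.1) * 118 * 0.54 * 10
SMD = 0.3000 * 118 * 0.54 * 10

191.1600 mm


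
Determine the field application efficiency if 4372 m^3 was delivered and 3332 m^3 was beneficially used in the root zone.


Ea = V_root / V_field * 100 = 3332 / 4372 * 100 = 76.2123%

76.2123 %


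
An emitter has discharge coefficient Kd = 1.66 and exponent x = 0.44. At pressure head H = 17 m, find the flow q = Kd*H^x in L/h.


q = Kd * H^x = 1.66 * 17^0.44 = 1.66 * 3.478544

5.7744 L/h


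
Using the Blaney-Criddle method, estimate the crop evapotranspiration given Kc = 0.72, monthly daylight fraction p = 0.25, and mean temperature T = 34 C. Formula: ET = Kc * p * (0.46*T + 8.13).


ET = Kc * p * (0.46*T + 8.13)
ET = 0.72 * 0.25 * (0.46*34 + 8.13)
ET = 0.72 * 0.25 * 23.7700

4.2786 mm/day


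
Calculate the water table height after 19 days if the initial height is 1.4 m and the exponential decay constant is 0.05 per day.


m = m0 * exp(-k*t)
m = 1.4 * exp(-0.05 * 19)
m = 1.4 * exp(-0.9500)

0.5414 m


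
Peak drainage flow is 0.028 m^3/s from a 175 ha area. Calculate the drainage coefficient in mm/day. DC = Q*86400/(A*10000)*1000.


DC = Q * 86400 / (A * 10000) * 1000
DC = 0.028 * 86400 / (175 * 10000) * 1000
DC = 2419200.0000 / 1750000

1.3824 mm/day


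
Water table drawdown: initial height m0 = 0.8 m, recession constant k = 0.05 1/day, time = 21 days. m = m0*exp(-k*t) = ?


m = m0 * exp(-k*t)
m = 0.8 * exp(-0.05 * 21)
m = 0.8 * exp(-1.0500)

0.2800 m


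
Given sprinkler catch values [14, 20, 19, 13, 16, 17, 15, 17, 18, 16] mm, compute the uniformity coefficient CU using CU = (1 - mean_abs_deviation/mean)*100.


mean = 16.500000 mm
MAD = 1.700000 mm
CU = (1 - 1.700000/16.500000)*100

89.6970 %


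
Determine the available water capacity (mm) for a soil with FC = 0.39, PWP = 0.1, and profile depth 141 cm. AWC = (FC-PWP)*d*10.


AWC = (FC - PWP) * d * 10
AWC = (0.39 - 0.1) * 141 * 10
AWC = 0.2900 * 141 * 10

408.9000 mm


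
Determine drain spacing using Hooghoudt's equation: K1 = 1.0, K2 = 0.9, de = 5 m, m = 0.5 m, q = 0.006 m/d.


S^2 = 8*K2*de*m/q + 4*K1*m^2/q
S^2 = 8*0.9*5*0.5/0.006 + 4*1.0*0.5^2/0.006
S = sqrt(3166.6667)

56.2731 m


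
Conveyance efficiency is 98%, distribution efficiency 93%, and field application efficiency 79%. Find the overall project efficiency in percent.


Ec = 0.98, Eb = 0.93, Ea = 0.79
E = 0.98 * 0.93 * 0.79 * 100 = 72.0006%

72.0006 %


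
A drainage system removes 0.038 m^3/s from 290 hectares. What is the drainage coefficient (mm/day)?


DC = Q * 86400 / (A * 10000) * 1000
DC = 0.038 * 86400 / (290 * 10000) * 1000
DC = 3283200.0000 / 2900000

1.1321 mm/day


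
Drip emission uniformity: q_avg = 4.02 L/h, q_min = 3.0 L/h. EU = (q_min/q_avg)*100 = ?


EU = (q_min/q_avg)*100 = (3.0/4.02)*100 = 74.6269%

74.6269 %


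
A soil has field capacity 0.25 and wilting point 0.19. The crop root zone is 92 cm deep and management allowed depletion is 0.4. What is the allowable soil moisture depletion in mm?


SMD = (FC - PWP) * d * MAD * 10
SMD = (0.25 - 0.19) * 92 * 0.4 * 10
SMD = 0.0600 * 92 * 0.4 * 10

22.0800 mm


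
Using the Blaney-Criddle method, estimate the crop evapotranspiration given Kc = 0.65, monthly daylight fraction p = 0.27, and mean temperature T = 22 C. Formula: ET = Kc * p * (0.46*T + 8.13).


ET = Kc * p * (0.46*T + 8.13)
ET = 0.65 * 0.27 * (0.46*22 + 8.13)
ET = 0.65 * 0.27 * 18.2500

3.2029 mm/day


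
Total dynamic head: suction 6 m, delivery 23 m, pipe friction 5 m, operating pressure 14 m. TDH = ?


TDH = Hs + Hd + hf + Hp = 6 + 23 + 5 + 14 = 48

48 m


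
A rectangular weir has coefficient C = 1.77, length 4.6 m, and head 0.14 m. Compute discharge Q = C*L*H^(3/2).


Q = C * L * H^(3/2) = 1.77 * 4.6 * 0.14^1.5 = 1.77 * 4.6 * 0.052383

0.4265 m^3/s


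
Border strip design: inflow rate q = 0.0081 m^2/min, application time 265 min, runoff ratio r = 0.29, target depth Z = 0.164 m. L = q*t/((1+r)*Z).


L = q*t/((1+r)*Z)
L = 0.0081*265/((1+0.29)*0.164)
L = 2.1465/0.21156

10.1461 m


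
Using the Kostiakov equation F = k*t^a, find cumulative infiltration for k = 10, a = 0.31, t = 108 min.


F = k * t^a = 10 * 108^0.31
F = 10 * 4.269346

42.6935 mm


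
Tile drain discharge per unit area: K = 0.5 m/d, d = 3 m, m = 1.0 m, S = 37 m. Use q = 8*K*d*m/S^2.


q = 8*K*d*m/S^2
q = 8*0.5*3*1.0/37^2
q = 12.0000 / 1369

0.0088 m/d


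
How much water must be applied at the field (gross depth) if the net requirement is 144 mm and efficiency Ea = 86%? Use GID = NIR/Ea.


Ea = 86% = 0.86
GID = NIR / Ea = 144 / 0.86 = 167.4419 mm

167.4419 mm


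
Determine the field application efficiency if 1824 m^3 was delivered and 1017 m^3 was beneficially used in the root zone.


Ea = V_root / V_field * 100 = 1017 / 1824 * 100 = 55.7566%

55.7566 %


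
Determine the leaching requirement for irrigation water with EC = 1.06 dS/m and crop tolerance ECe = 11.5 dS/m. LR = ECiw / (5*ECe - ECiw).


LR = ECiw / (5*ECe - ECiw)
LR = 1.06 / (5*11.5 - 1.06)
LR = 1.06 / 56.4400

0.0188


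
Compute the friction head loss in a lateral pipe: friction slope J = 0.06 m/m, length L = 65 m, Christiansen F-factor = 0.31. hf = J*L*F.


hf = J * L * F = 0.06 * 65 * 0.31 = 1.2090 m

1.2090 m


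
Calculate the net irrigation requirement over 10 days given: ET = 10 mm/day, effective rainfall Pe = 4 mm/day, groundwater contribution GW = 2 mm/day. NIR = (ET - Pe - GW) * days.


Daily deficit = ET - Pe - GW = 10 - 4 - 2 = 4 mm/day
NIR = 4 * 10 = 40 mm

40.0000 mm


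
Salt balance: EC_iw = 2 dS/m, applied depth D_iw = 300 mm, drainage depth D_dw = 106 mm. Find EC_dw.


EC_dw = EC_iw * D_iw / D_dw
EC_dw = 2 * 300 / 106
EC_dw = 600 / 106

5.6604 dS/m


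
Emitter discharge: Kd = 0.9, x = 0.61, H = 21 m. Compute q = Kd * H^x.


q = Kd * H^x = 0.9 * 21^0.61 = 0.9 * 6.405511

5.7650 L/h


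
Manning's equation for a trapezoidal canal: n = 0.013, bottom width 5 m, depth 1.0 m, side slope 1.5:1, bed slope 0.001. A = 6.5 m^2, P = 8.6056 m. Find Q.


R = A/P = 6.5/8.6056 = 0.755322
Q = (1/0.013) * 6.5 * 0.755322^(2/3) * 0.001^0.5

13.1137 m^3/s


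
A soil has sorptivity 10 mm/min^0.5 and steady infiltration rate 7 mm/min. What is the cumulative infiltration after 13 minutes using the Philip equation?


F = S*sqrt(t) + A*t
F = 10*sqrt(13) + 7*13
F = 10*3.605551 + 91

127.0555 mm


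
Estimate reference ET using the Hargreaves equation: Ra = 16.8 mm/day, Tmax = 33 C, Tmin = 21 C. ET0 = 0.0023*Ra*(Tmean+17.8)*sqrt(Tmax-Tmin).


Tmean = (Tmax + Tmin)/2 = (33 + 21)/2 = 27.0
ET0 = 0.0023 * 16.8 * (27.0 + 17.8) * sqrt(33 - 21)
ET0 = 0.0023 * 16.8 * 44.8 * 3.464102

5.9966 mm/day


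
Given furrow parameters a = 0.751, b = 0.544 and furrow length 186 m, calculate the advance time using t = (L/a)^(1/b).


t = (L/a)^(1/b)
t = (186/0.751)^(1/0.544)
t = 247.669774^(1/0.544)

25147.9074 min


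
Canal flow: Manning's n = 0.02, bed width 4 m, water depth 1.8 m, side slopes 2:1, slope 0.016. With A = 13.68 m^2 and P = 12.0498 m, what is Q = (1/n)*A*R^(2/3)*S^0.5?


R = A/P = 13.68/12.0498 = 1.135289
Q = (1/0.02) * 13.68 * 1.135289^(2/3) * 0.016^0.5

94.1572 m^3/s


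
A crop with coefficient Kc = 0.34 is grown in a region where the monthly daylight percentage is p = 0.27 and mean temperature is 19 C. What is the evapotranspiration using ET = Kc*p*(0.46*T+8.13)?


ET = Kc * p * (0.46*T + 8.13)
ET = 0.34 * 0.27 * (0.46*19 + 8.13)
ET = 0.34 * 0.27 * 16.8700

1.5487 mm/day


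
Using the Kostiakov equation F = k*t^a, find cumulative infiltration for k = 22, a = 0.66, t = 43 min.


F = k * t^a = 22 * 43^0.66
F = 22 * 11.969863

263.3370 mm


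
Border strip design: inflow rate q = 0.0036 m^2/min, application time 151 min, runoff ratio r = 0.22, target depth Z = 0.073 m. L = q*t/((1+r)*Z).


L = q*t/((1+r)*Z)
L = 0.0036*151/((1+0.22)*0.073)
L = 0.5436/0.08906

6.1038 m


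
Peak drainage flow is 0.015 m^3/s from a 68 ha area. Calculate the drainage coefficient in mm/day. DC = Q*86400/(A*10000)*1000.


DC = Q * 86400 / (A * 10000) * 1000
DC = 0.015 * 86400 / (68 * 10000) * 1000
DC = 1296000.0000 / 680000

1.9059 mm/day


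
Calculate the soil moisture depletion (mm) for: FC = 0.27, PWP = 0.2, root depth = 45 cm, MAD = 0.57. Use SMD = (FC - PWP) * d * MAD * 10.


SMD = (FC - PWP) * d * MAD * 10
SMD = (0.27 - 0.2) * 45 * 0.57 * 10
SMD = 0.0700 * 45 * 0.57 * 10

17.9550 mm


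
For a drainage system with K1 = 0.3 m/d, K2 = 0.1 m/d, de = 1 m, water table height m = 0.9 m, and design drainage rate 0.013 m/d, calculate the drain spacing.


S^2 = 8*K2*de*m/q + 4*K1*m^2/q
S^2 = 8*0.1*1*0.9/0.013 + 4*0.3*0.9^2/0.013
S = sqrt(130.1538)

11.4085 m


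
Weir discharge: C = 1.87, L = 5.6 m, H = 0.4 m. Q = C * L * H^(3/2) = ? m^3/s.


Q = C * L * H^(3/2) = 1.87 * 5.6 * 0.4^1.5 = 1.87 * 5.6 * 0.252982

2.6492 m^3/s


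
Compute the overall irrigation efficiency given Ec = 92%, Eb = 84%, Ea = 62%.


Ec = 0.92, Eb = 0.84, Ea = 0.62
E = 0.92 * 0.84 * 0.62 * 100 = 47.9136%

47.9136 %


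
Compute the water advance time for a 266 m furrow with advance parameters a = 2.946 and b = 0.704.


t = (L/a)^(1/b)
t = (266/2.946)^(1/0.704)
t = 90.291921^(1/0.704)

599.6673 min


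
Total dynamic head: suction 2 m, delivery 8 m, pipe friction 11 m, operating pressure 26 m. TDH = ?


TDH = Hs + Hd + hf + Hp = 2 + 8 + 11 + 26 = 47

47 m


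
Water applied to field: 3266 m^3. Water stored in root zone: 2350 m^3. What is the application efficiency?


Ea = V_root / V_field * 100 = 2350 / 3266 * 100 = 71.9535%

71.9535 %


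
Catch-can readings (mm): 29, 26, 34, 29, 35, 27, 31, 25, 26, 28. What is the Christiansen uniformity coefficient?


mean = 29.000000 mm
MAD = 2.600000 mm
CU = (1 - 2.600000/29.000000)*100

91.0345 %


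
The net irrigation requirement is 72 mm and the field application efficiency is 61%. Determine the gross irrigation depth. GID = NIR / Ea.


Ea = 61% = 0.61
GID = NIR / Ea = 72 / 0.61 = 118.0328 mm

118.0328 mm


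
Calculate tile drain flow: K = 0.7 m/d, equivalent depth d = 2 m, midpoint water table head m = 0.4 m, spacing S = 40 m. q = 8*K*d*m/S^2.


q = 8*K*d*m/S^2
q = 8*0.7*2*0.4/40^2
q = 4.4800 / 1600

0.0028 m/d


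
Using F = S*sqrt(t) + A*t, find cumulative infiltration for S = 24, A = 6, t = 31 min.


F = S*sqrt(t) + A*t
F = 24*sqrt(31) + 6*31
F = 24*5.567764 + 186

319.6263 mm


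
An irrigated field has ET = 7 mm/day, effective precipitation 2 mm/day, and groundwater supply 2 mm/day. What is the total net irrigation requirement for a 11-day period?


Daily deficit = ET - Pe - GW = 7 - 2 - 2 = 3 mm/day
NIR = 3 * 11 = 33 mm

33.0000 mm


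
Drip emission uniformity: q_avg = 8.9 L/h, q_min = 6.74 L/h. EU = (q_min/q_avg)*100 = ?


EU = (q_min/q_avg)*100 = (6.74/8.9)*100 = 75.7303%

75.7303 %


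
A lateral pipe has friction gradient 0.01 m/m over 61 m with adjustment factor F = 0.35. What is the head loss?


hf = J * L * F = 0.01 * 61 * 0.35 = 0.2135 m

0.2135 m


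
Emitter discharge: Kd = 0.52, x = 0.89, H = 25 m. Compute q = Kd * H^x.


q = Kd * H^x = 0.52 * 25^0.89 = 0.52 * 17.545535

9.1237 L/h


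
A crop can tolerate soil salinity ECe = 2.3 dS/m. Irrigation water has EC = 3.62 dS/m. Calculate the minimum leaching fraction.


LR = ECiw / (5*ECe - ECiw)
LR = 3.62 / (5*2.3 - 3.62)
LR = 3.62 / 7.8800

0.4594


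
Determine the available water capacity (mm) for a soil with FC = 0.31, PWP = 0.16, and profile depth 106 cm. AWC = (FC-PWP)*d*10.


AWC = (FC - PWP) * d * 10
AWC = (0.31 - 0.16) * 106 * 10
AWC = 0.1500 * 106 * 10

159.0000 mm


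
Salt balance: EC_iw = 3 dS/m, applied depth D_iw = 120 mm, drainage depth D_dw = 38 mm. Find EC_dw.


EC_dw = EC_iw * D_iw / D_dw
EC_dw = 3 * 120 / 38
EC_dw = 360 / 38

9.4737 dS/m


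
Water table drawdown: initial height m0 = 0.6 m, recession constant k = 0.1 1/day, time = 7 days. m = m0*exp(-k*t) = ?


m = m0 * exp(-k*t)
m = 0.6 * exp(-0.1 * 7)
m = 0.6 * exp(-0.7000)

0.2980 m


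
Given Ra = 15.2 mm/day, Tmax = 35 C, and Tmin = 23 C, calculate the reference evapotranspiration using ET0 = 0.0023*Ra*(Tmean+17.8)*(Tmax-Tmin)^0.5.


Tmean = (Tmax + Tmin)/2 = (35 + 23)/2 = 29.0
ET0 = 0.0023 * 15.2 * (29.0 + 17.8) * sqrt(35 - 23)
ET0 = 0.0023 * 15.2 * 46.8 * 3.464102

5.6677 mm/day


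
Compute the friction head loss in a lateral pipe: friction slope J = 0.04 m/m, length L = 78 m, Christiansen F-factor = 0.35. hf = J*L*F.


hf = J * L * F = 0.04 * 78 * 0.35 = 1.0920 m

1.0920 m


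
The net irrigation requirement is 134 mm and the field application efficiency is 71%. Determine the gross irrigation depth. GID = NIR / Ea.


Ea = 71% = 0.71
GID = NIR / Ea = 134 / 0.71 = 188.7324 mm

188.7324 mm


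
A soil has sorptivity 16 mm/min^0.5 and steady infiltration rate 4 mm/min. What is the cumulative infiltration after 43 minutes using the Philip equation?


F = S*sqrt(t) + A*t
F = 16*sqrt(43) + 4*43
F = 16*6.557439 + 172

276.9190 mm


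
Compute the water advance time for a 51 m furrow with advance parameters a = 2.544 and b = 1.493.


t = (L/a)^(1/b)
t = (51/2.544)^(1/1.493)
t = 20.047170^(1/1.493)

7.4491 min


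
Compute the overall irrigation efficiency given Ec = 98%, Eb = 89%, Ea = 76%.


Ec = 0.98, Eb = 0.89, Ea = 0.76
E = 0.98 * 0.89 * 0.76 * 100 = 66.2872%

66.2872 %


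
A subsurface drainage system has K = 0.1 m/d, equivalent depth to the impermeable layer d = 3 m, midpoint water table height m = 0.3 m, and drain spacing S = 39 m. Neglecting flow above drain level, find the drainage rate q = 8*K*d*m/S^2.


q = 8*K*d*m/S^2
q = 8*0.1*3*0.3/39^2
q = 0.7200 / 1521

4.7337e-04 m/d


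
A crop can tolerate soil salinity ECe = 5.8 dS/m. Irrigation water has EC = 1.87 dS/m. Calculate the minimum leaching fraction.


LR = ECiw / (5*ECe - ECiw)
LR = 1.87 / (5*5.8 - 1.87)
LR = 1.87 / 27.1300

0.0689


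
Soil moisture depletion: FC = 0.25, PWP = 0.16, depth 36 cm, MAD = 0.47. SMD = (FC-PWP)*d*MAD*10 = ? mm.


SMD = (FC - PWP) * d * MAD * 10
SMD = (0.25 - 0.16) * 36 * 0.47 * 10
SMD = 0.0900 * 36 * 0.47 * 10

15.2280 mm


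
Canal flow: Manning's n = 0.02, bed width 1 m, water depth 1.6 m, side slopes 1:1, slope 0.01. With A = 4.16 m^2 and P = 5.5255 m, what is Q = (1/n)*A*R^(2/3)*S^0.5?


R = A/P = 4.16/5.5255 = 0.752873
Q = (1/0.02) * 4.16 * 0.752873^(2/3) * 0.01^0.5

17.2138 m^3/s


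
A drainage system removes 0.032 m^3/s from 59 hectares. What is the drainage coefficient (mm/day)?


DC = Q * 86400 / (A * 10000) * 1000
DC = 0.032 * 86400 / (59 * 10000) * 1000
DC = 2764800.0000 / 590000

4.6861 mm/day


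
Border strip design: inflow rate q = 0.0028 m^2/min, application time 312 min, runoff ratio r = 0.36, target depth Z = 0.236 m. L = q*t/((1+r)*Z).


L = q*t/((1+r)*Z)
L = 0.0028*312/((1+0.36)*0.236)
L = 0.8736/0.32096

2.7218 m


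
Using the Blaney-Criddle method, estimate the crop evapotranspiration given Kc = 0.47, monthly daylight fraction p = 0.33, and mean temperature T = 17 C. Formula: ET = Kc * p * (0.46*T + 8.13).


ET = Kc * p * (0.46*T + 8.13)
ET = 0.47 * 0.33 * (0.46*17 + 8.13)
ET = 0.47 * 0.33 * 15.9500

2.4738 mm/day


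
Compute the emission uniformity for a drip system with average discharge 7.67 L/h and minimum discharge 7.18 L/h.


EU = (q_min/q_avg)*100 = (7.18/7.67)*100 = 93.6115%

93.6115 %


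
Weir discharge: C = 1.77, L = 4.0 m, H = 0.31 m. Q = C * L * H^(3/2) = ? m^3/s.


Q = C * L * H^(3/2) = 1.77 * 4.0 * 0.31^1.5 = 1.77 * 4.0 * 0.172601

1.2220 m^3/s


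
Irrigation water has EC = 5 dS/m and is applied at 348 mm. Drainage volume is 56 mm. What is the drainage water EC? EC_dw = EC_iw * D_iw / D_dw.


EC_dw = EC_iw * D_iw / D_dw
EC_dw = 5 * 348 / 56
EC_dw = 1740 / 56

31.0714 dS/m


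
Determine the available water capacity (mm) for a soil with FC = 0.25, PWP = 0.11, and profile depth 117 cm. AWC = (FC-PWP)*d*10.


AWC = (FC - PWP) * d * 10
AWC = (0.25 - 0.11) * 117 * 10
AWC = 0.1400 * 117 * 10

163.8000 mm


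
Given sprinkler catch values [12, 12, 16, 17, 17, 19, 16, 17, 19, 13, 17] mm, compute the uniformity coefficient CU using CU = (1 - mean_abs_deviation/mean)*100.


mean = 15.909091 mm
MAD = 1.950413 mm
CU = (1 - 1.950413/15.909091)*100

87.7403 %


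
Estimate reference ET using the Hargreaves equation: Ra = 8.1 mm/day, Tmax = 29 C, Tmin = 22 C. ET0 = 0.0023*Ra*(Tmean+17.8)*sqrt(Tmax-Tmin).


Tmean = (Tmax + Tmin)/2 = (29 + 22)/2 = 25.5
ET0 = 0.0023 * 8.1 * (25.5 + 17.8) * sqrt(29 - 22)
ET0 = 0.0023 * 8.1 * 43.3 * 2.645751

2.1343 mm/day


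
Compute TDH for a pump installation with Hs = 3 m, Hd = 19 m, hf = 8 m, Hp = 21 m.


TDH = Hs + Hd + hf + Hp = 3 + 19 + 8 + 21 = 51

51 m


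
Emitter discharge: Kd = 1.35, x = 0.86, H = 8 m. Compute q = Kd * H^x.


q = Kd * H^x = 1.35 * 8^0.86 = 1.35 * 5.979397

8.0722 L/h


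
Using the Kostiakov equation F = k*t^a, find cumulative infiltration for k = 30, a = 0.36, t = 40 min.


F = k * t^a = 30 * 40^0.36
F = 30 * 3.773476

113.2043 mm


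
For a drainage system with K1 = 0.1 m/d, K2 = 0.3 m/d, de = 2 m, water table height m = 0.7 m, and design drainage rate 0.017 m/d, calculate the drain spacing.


S^2 = 8*K2*de*m/q + 4*K1*m^2/q
S^2 = 8*0.3*2*0.7/0.017 + 4*0.1*0.7^2/0.017
S = sqrt(209.1765)

14.4629 m


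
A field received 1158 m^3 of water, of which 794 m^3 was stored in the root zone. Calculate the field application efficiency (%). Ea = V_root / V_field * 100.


Ea = V_root / V_field * 100 = 794 / 1158 * 100 = 68.5665%

68.5665 %


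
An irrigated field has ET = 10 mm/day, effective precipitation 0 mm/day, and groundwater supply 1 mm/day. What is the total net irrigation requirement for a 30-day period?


Daily deficit = ET - Pe - GW = 10 - 0 - 1 = 9 mm/day
NIR = 9 * 30 = 270 mm

270.0000 mm


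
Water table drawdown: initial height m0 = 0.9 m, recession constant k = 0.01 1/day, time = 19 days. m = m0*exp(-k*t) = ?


m = m0 * exp(-k*t)
m = 0.9 * exp(-0.01 * 19)
m = 0.9 * exp(-0.1900)

0.7443 m


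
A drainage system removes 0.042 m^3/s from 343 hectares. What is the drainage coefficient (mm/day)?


DC = Q * 86400 / (A * 10000) * 1000
DC = 0.042 * 86400 / (343 * 10000) * 1000
DC = 3628800.0000 / 3430000

1.0580 mm/day


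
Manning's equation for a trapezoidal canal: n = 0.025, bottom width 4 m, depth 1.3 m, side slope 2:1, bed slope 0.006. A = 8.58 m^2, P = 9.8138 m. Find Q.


R = A/P = 8.58/9.8138 = 0.874279
Q = (1/0.025) * 8.58 * 0.874279^(2/3) * 0.006^0.5

24.3065 m^3/s


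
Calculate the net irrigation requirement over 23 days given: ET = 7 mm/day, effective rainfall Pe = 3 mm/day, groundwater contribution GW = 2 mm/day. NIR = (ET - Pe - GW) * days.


Daily deficit = ET - Pe - GW = 7 - 3 - 2 = 2 mm/day
NIR = 2 * 23 = 46 mm

46.0000 mm


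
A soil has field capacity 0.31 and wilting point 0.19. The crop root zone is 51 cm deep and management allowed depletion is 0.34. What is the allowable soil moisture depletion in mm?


SMD = (FC - PWP) * d * MAD * 10
SMD = (0.31 - 0.19) * 51 * 0.34 * 10
SMD = 0.1200 * 51 * 0.34 * 10

20.8080 mm


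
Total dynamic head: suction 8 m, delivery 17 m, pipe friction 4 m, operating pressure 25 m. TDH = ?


TDH = Hs + Hd + hf + Hp = 8 + 17 + 4 + 25 = 54

54 m


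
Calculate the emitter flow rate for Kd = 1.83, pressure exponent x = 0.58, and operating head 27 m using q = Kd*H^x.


q = Kd * H^x = 1.83 * 27^0.58 = 1.83 * 6.763804

12.3778 L/h


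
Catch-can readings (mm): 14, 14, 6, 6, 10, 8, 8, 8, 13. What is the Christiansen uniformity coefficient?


mean = 9.666667 mm
MAD = 2.740741 mm
CU = (1 - 2.740741/9.666667)*100

71.6475 %


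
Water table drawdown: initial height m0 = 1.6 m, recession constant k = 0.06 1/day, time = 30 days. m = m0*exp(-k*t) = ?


m = m0 * exp(-k*t)
m = 1.6 * exp(-0.06 * 30)
m = 1.6 * exp(-1.8000)

0.2645 m


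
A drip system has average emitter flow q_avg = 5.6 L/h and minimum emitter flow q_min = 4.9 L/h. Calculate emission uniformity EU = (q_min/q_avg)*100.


EU = (q_min/q_avg)*100 = (4.9/5.6)*100 = 87.5000%

87.5000 %


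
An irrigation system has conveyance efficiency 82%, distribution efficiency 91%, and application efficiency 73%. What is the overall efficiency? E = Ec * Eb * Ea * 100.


Ec = 0.82, Eb = 0.91, Ea = 0.73
E = 0.82 * 0.91 * 0.73 * 100 = 54.4726%

54.4726 %


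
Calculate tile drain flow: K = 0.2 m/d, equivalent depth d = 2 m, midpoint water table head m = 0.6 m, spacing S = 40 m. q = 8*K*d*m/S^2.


q = 8*K*d*m/S^2
q = 8*0.2*2*0.6/40^2
q = 1.9200 / 1600

0.0012 m/d


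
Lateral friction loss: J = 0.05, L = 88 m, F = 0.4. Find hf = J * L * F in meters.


hf = J * L * F = 0.05 * 88 * 0.4 = 1.7600 m

1.7600 m


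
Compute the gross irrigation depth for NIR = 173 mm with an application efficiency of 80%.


Ea = 80% = 0.8
GID = NIR / Ea = 173 / 0.8 = 216.2500 mm

216.2500 mm


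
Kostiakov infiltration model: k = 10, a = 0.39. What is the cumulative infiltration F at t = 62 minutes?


F = k * t^a = 10 * 62^0.39
F = 10 * 5.000723

50.0072 mm


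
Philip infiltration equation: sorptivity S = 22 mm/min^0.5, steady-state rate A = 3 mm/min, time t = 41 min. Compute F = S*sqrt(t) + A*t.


F = S*sqrt(t) + A*t
F = 22*sqrt(41) + 3*41
F = 22*6.403124 + 123

263.8687 mm


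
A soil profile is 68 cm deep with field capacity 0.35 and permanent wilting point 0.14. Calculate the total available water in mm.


AWC = (FC - PWP) * d * 10
AWC = (0.35 - 0.14) * 68 * 10
AWC = 0.2100 * 68 * 10

142.8000 mm


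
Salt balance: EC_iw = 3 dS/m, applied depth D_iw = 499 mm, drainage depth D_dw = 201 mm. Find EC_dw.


EC_dw = EC_iw * D_iw / D_dw
EC_dw = 3 * 499 / 201
EC_dw = 1497 / 201

7.4478 dS/m


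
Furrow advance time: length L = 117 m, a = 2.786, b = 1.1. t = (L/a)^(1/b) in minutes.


t = (L/a)^(1/b)
t = (117/2.786)^(1/1.1)
t = 41.995693^(1/1.1)

29.8979 min


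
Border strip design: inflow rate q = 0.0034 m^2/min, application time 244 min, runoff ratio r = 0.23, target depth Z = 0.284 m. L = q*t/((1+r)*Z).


L = q*t/((1+r)*Z)
L = 0.0034*244/((1+0.23)*0.284)
L = 0.8296/0.34932

2.3749 m


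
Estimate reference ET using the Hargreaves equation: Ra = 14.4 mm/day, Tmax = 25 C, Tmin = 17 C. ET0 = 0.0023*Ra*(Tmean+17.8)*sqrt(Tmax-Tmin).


Tmean = (Tmax + Tmin)/2 = (25 + 17)/2 = 21.0
ET0 = 0.0023 * 14.4 * (21.0 + 17.8) * sqrt(25 - 17)
ET0 = 0.0023 * 14.4 * 38.8 * 2.828427

3.6347 mm/day


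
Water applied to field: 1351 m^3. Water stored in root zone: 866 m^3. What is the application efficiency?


Ea = V_root / V_field * 100 = 866 / 1351 * 100 = 64.1007%

64.1007 %


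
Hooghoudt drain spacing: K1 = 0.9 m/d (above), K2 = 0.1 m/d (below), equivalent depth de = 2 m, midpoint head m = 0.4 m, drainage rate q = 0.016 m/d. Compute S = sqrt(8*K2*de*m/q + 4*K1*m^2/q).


S^2 = 8*K2*de*m/q + 4*K1*m^2/q
S^2 = 8*0.1*2*0.4/0.016 + 4*0.9*0.4^2/0.016
S = sqrt(76.0000)

8.7178 m


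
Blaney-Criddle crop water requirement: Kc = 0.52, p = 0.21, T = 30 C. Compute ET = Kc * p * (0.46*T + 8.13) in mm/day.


ET = Kc * p * (0.46*T + 8.13)
ET = 0.52 * 0.21 * (0.46*30 + 8.13)
ET = 0.52 * 0.21 * 21.9300

2.3948 mm/day


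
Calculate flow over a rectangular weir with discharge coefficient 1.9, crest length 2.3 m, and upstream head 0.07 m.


Q = C * L * H^(3/2) = 1.9 * 2.3 * 0.07^1.5 = 1.9 * 2.3 * 0.018520

0.0809 m^3/s


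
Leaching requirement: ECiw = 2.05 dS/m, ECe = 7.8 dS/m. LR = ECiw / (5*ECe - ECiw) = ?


LR = ECiw / (5*ECe - ECiw)
LR = 2.05 / (5*7.8 - 2.05)
LR = 2.05 / 36.9500

0.0555


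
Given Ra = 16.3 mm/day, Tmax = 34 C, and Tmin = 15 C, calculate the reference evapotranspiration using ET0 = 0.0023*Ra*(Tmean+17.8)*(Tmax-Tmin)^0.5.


Tmean = (Tmax + Tmin)/2 = (34 + 15)/2 = 24.5
ET0 = 0.0023 * 16.3 * (24.5 + 17.8) * sqrt(34 - 15)
ET0 = 0.0023 * 16.3 * 42.3 * 4.358899

6.9125 mm/day


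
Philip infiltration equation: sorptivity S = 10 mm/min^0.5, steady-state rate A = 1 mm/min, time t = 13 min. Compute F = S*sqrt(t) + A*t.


F = S*sqrt(t) + A*t
F = 10*sqrt(13) + 1*13
F = 10*3.605551 + 13

49.0555 mm


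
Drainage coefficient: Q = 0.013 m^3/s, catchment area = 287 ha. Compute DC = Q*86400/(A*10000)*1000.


DC = Q * 86400 / (A * 10000) * 1000
DC = 0.013 * 86400 / (287 * 10000) * 1000
DC = 1123200.0000 / 2870000

0.3914 mm/day


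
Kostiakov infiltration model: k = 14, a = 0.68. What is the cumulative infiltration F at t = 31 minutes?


F = k * t^a = 14 * 31^0.68
F = 14 * 10.330610

144.6285 mm


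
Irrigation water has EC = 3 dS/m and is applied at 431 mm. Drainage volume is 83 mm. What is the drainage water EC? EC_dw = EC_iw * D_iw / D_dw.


EC_dw = EC_iw * D_iw / D_dw
EC_dw = 3 * 431 / 83
EC_dw = 1293 / 83

15.5783 dS/m


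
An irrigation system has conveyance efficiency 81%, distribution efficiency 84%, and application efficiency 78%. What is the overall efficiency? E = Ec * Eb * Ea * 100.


Ec = 0.81, Eb = 0.84, Ea = 0.78
E = 0.81 * 0.84 * 0.78 * 100 = 53.0712%

53.0712 %


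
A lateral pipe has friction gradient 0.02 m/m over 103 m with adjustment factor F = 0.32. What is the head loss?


hf = J * L * F = 0.02 * 103 * 0.32 = 0.6592 m

0.6592 m


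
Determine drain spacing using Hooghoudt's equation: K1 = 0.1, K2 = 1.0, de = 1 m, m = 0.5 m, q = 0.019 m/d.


S^2 = 8*K2*de*m/q + 4*K1*m^2/q
S^2 = 8*1.0*1*0.5/0.019 + 4*0.1*0.5^2/0.019
S = sqrt(215.7895)

14.6898 m


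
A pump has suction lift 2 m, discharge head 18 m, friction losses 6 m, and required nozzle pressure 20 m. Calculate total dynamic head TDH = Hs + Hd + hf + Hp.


TDH = Hs + Hd + hf + Hp = 2 + 18 + 6 + 20 = 46

46 m


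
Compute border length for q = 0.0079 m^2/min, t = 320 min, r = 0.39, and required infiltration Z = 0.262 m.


L = q*t/((1+r)*Z)
L = 0.0079*320/((1+0.39)*0.262)
L = 2.528/0.36418

6.9416 m


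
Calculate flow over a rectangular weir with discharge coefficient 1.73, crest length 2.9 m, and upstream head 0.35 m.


Q = C * L * H^(3/2) = 1.73 * 2.9 * 0.35^1.5 = 1.73 * 2.9 * 0.207063

1.0388 m^3/s


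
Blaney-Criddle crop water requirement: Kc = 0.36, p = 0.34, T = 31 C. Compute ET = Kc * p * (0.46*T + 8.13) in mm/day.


ET = Kc * p * (0.46*T + 8.13)
ET = 0.36 * 0.34 * (0.46*31 + 8.13)
ET = 0.36 * 0.34 * 22.3900

2.7405 mm/day


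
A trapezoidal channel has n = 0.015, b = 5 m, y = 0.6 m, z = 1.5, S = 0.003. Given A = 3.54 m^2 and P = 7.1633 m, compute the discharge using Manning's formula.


R = A/P = 3.54/7.1633 = 0.494186
Q = (1/0.015) * 3.54 * 0.494186^(2/3) * 0.003^0.5

8.0798 m^3/s


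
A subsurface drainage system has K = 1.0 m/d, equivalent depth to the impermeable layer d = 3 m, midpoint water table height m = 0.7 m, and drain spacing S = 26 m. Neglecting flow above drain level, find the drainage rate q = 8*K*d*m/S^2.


q = 8*K*d*m/S^2
q = 8*1.0*3*0.7/26^2
q = 16.8000 / 676

0.0249 m/d


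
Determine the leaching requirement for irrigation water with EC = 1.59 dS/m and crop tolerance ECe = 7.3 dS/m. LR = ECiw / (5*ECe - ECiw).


LR = ECiw / (5*ECe - ECiw)
LR = 1.59 / (5*7.3 - 1.59)
LR = 1.59 / 34.9100

0.0455


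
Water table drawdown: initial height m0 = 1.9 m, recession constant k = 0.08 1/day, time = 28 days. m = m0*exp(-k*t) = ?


m = m0 * exp(-k*t)
m = 1.9 * exp(-0.08 * 28)
m = 1.9 * exp(-2.2400)

0.2023 m


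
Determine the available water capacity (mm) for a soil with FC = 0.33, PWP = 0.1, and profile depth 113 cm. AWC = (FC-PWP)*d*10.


AWC = (FC - PWP) * d * 10
AWC = (0.33 - 0.1) * 113 * 10
AWC = 0.2300 * 113 * 10

259.9000 mm


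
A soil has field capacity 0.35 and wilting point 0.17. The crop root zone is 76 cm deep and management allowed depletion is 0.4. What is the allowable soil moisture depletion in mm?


SMD = (FC - PWP) * d * MAD * 10
SMD = (0.35 - 0.17) * 76 * 0.4 * 10
SMD = 0.1800 * 76 * 0.4 * 10

54.7200 mm


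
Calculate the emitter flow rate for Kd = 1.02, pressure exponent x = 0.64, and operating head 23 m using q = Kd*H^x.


q = Kd * H^x = 1.02 * 23^0.64 = 1.02 * 7.438850

7.5876 L/h


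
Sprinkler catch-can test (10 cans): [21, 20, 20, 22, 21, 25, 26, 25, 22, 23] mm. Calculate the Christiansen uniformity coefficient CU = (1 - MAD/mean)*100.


mean = 22.500000 mm
MAD = 1.800000 mm
CU = (1 - 1.800000/22.500000)*100

92.0000 %


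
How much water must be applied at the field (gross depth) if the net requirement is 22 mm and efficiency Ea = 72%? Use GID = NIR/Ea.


Ea = 72% = 0.72
GID = NIR / Ea = 22 / 0.72 = 30.5556 mm

30.5556 mm


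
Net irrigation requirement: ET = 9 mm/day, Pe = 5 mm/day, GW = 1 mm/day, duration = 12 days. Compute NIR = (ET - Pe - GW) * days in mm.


Daily deficit = ET - Pe - GW = 9 - 5 - 1 = 3 mm/day
NIR = 3 * 12 = 36 mm

36.0000 mm


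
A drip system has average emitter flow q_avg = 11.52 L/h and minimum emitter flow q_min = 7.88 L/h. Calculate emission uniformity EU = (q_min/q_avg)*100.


EU = (q_min/q_avg)*100 = (7.88/11.52)*100 = 68.4028%

68.4028 %


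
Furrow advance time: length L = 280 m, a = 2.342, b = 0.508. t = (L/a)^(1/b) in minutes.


t = (L/a)^(1/b)
t = (280/2.342)^(1/0.508)
t = 119.555935^(1/0.508)

12294.3895 min


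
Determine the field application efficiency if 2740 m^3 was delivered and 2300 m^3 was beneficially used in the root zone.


Ea = V_root / V_field * 100 = 2300 / 2740 * 100 = 83.9416%

83.9416 %


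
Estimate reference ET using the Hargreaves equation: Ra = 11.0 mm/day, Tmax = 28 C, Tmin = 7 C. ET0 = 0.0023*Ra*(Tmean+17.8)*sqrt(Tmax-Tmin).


Tmean = (Tmax + Tmin)/2 = (28 + 7)/2 = 17.5
ET0 = 0.0023 * 11.0 * (17.5 + 17.8) * sqrt(28 - 7)
ET0 = 0.0023 * 11.0 * 35.3 * 4.582576

4.0927 mm/day


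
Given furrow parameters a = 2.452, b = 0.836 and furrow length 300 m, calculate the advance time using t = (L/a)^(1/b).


t = (L/a)^(1/b)
t = (300/2.452)^(1/0.836)
t = 122.349103^(1/0.836)

314.1450 min


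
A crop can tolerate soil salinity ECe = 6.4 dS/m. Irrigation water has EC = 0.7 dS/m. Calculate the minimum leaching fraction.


LR = ECiw / (5*ECe - ECiw)
LR = 0.7 / (5*6.4 - 0.7)
LR = 0.7 / 31.3000

0.0224


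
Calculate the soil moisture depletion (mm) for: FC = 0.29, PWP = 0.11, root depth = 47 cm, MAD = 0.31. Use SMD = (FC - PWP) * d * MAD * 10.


SMD = (FC - PWP) * d * MAD * 10
SMD = (0.29 - 0.11) * 47 * 0.31 * 10
SMD = 0.1800 * 47 * 0.31 * 10

26.2260 mm


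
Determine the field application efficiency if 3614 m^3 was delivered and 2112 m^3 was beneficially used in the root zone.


Ea = V_root / V_field * 100 = 2112 / 3614 * 100 = 58.4394%

58.4394 %


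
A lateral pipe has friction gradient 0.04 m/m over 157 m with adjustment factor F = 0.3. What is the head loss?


hf = J * L * F = 0.04 * 157 * 0.3 = 1.8840 m

1.8840 m


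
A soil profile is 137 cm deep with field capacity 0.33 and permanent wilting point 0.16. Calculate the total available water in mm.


AWC = (FC - PWP) * d * 10
AWC = (0.33 - 0.16) * 137 * 10
AWC = 0.1700 * 137 * 10

232.9000 mm


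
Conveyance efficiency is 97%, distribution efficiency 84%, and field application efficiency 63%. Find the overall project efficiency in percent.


Ec = 0.97, Eb = 0.84, Ea = 0.63
E = 0.97 * 0.84 * 0.63 * 100 = 51.3324%

51.3324 %
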